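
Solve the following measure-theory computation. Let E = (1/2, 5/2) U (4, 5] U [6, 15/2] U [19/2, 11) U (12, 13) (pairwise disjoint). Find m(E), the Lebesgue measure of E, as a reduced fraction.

For pairwise disjoint intervals, m(union_i I_i) = sum_i m(I_i),
and m is invariant under swapping open/closed endpoints (single points have measure 0).
So m(E) = sum_i (b_i - a_i).
  I_1 has length 5/2 - 1/2 = 2.
  I_2 has length 5 - 4 = 1.
  I_3 has length 15/2 - 6 = 3/2.
  I_4 has length 11 - 19/2 = 3/2.
  I_5 has length 13 - 12 = 1.
Summing:
  m(E) = 2 + 1 + 3/2 + 3/2 + 1 = 7.

7


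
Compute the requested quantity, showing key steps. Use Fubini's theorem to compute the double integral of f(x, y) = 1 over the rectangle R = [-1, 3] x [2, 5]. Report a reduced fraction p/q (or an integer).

f(x, y) is a tensor product of a function of x and a function of y, and both factors are bounded continuous (hence Lebesgue integrable) on the rectangle, so Fubini's theorem applies:
  integral_R f d(m x m) = (integral_a1^b1 1 dx) * (integral_a2^b2 1 dy).
Inner integral in x: integral_{-1}^{3} 1 dx = (3^1 - (-1)^1)/1
  = 4.
Inner integral in y: integral_{2}^{5} 1 dy = (5^1 - 2^1)/1
  = 3.
Product: (4) * (3) = 12.

12


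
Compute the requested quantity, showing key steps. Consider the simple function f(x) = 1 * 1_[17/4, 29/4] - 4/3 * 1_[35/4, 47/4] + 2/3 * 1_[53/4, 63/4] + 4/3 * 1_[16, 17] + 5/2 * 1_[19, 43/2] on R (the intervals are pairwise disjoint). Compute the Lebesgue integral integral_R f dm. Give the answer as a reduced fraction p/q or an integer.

For a simple function f = sum_i c_i * 1_{A_i} with disjoint A_i,
  integral f dm = sum_i c_i * m(A_i).
Lengths of the A_i:
  m(A_1) = 29/4 - 17/4 = 3.
  m(A_2) = 47/4 - 35/4 = 3.
  m(A_3) = 63/4 - 53/4 = 5/2.
  m(A_4) = 17 - 16 = 1.
  m(A_5) = 43/2 - 19 = 5/2.
Contributions c_i * m(A_i):
  (1) * (3) = 3.
  (-4/3) * (3) = -4.
  (2/3) * (5/2) = 5/3.
  (4/3) * (1) = 4/3.
  (5/2) * (5/2) = 25/4.
Total: 3 - 4 + 5/3 + 4/3 + 25/4 = 33/4.

33/4


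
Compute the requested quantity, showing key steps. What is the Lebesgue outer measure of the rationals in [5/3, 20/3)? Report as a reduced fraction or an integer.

Q cap [5/3, 20/3) is countable; list its elements as q_1, q_2, ... . Fix eps > 0 and cover the k-th point by an interval of length eps * 2^(-k). The cover has total length eps * sum_{k>=1} 2^(-k) = eps, so by definition of outer measure m*(Q cap [5/3, 20/3)) <= eps. Since eps was arbitrary and m* >= 0, the outer measure is 0.

0


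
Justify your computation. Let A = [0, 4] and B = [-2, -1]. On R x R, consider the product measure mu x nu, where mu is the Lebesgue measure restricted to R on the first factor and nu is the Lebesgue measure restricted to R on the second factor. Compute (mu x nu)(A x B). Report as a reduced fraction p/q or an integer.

For a measurable rectangle A x B, the product measure satisfies
  (mu x nu)(A x B) = mu(A) * nu(B).
  mu(A) = 4.
  nu(B) = 1.
  (mu x nu)(A x B) = 4 * 1 = 4.

4


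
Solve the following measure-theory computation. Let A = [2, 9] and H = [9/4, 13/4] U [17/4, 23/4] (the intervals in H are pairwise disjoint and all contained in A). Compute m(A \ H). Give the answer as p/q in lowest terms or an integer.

The ambient interval has length m(A) = 9 - 2 = 7.
Since the holes are disjoint and sit inside A, by finite additivity
  m(H) = sum_i (b_i - a_i), and m(A \ H) = m(A) - m(H).
Computing the hole measures:
  m(H_1) = 13/4 - 9/4 = 1.
  m(H_2) = 23/4 - 17/4 = 3/2.
Summed: m(H) = 1 + 3/2 = 5/2.
So m(A \ H) = 7 - 5/2 = 9/2.

9/2


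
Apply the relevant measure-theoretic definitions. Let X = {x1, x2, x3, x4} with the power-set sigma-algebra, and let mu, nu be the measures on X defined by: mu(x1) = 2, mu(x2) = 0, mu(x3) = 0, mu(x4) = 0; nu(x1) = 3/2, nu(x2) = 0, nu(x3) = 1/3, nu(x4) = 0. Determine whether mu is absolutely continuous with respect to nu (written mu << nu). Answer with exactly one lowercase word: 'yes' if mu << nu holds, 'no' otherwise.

mu << nu means: every nu-null measurable set is also mu-null; equivalently, for every atom x, if nu({x}) = 0 then mu({x}) = 0.
Checking each atom:
  x1: nu = 3/2 > 0 -> no constraint.
  x2: nu = 0, mu = 0 -> consistent with mu << nu.
  x3: nu = 1/3 > 0 -> no constraint.
  x4: nu = 0, mu = 0 -> consistent with mu << nu.
No atom violates the condition. Therefore mu << nu.

yes


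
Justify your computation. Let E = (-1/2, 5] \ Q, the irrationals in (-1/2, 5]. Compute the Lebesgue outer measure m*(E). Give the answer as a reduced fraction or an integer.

The interval I = (-1/2, 5] has m(I) = 5 - (-1/2) = 11/2 (endpoints are measure-zero, so open/closed/half-open agree). Write I = (I cap Q) u (I \ Q). The rationals in I are countable, so m*(I cap Q) = 0 (cover each rational by intervals whose total length is arbitrarily small). By countable subadditivity m*(I) <= m*(I cap Q) + m*(I \ Q), hence m*(I \ Q) >= m(I) = 11/2. The reverse inequality m*(I \ Q) <= m*(I) = 11/2 is trivial since (I \ Q) is a subset of I. Therefore m*(I \ Q) = 11/2.

11/2


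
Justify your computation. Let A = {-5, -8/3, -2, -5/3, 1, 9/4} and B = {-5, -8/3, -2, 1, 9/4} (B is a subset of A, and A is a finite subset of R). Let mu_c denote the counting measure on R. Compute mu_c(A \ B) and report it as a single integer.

Counting measure assigns mu_c(E) = |E| (number of elements) when E is finite. For B subset A, A \ B is the set of elements of A not in B, so |A \ B| = |A| - |B|.
|A| = 6, |B| = 5, so mu_c(A \ B) = 6 - 5 = 1.

1


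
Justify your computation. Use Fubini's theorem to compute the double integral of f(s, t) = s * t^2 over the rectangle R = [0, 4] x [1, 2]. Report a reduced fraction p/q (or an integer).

f(s, t) is a tensor product of a function of s and a function of t, and both factors are bounded continuous (hence Lebesgue integrable) on the rectangle, so Fubini's theorem applies:
  integral_R f d(m x m) = (integral_a1^b1 s ds) * (integral_a2^b2 t^2 dt).
Inner integral in s: integral_{0}^{4} s ds = (4^2 - 0^2)/2
  = 8.
Inner integral in t: integral_{1}^{2} t^2 dt = (2^3 - 1^3)/3
  = 7/3.
Product: (8) * (7/3) = 56/3.

56/3


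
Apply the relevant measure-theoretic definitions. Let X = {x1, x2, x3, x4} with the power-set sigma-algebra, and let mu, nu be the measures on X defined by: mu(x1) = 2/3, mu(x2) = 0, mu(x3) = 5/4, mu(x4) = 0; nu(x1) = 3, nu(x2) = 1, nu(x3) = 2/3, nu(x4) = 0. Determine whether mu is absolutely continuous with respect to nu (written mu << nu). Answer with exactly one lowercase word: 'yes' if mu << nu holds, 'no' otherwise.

mu << nu means: every nu-null measurable set is also mu-null; equivalently, for every atom x, if nu({x}) = 0 then mu({x}) = 0.
Checking each atom:
  x1: nu = 3 > 0 -> no constraint.
  x2: nu = 1 > 0 -> no constraint.
  x3: nu = 2/3 > 0 -> no constraint.
  x4: nu = 0, mu = 0 -> consistent with mu << nu.
No atom violates the condition. Therefore mu << nu.

yes


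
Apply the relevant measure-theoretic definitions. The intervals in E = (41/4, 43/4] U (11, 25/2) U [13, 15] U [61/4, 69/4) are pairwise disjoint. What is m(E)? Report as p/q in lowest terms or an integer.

For pairwise disjoint intervals, m(union_i I_i) = sum_i m(I_i),
and m is invariant under swapping open/closed endpoints (single points have measure 0).
So m(E) = sum_i (b_i - a_i).
  I_1 has length 43/4 - 41/4 = 1/2.
  I_2 has length 25/2 - 11 = 3/2.
  I_3 has length 15 - 13 = 2.
  I_4 has length 69/4 - 61/4 = 2.
Summing:
  m(E) = 1/2 + 3/2 + 2 + 2 = 6.

6


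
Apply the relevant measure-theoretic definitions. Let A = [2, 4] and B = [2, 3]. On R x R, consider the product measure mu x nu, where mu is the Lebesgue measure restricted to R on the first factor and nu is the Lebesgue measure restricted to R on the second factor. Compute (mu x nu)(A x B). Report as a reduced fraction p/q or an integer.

For a measurable rectangle A x B, the product measure satisfies
  (mu x nu)(A x B) = mu(A) * nu(B).
  mu(A) = 2.
  nu(B) = 1.
  (mu x nu)(A x B) = 2 * 1 = 2.

2


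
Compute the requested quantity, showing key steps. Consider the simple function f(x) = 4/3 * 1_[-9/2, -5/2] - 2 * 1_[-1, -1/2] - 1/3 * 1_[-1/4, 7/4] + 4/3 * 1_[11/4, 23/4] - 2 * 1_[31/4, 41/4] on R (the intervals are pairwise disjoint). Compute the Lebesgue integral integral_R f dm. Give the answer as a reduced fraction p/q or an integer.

For a simple function f = sum_i c_i * 1_{A_i} with disjoint A_i,
  integral f dm = sum_i c_i * m(A_i).
Lengths of the A_i:
  m(A_1) = -5/2 - (-9/2) = 2.
  m(A_2) = -1/2 - (-1) = 1/2.
  m(A_3) = 7/4 - (-1/4) = 2.
  m(A_4) = 23/4 - 11/4 = 3.
  m(A_5) = 41/4 - 31/4 = 5/2.
Contributions c_i * m(A_i):
  (4/3) * (2) = 8/3.
  (-2) * (1/2) = -1.
  (-1/3) * (2) = -2/3.
  (4/3) * (3) = 4.
  (-2) * (5/2) = -5.
Total: 8/3 - 1 - 2/3 + 4 - 5 = 0.

0


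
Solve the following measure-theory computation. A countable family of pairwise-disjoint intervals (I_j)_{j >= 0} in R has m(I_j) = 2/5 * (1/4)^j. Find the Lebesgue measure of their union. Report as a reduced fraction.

By countable additivity of the Lebesgue measure on pairwise disjoint measurable sets,
  m(union_{j >= 0} I_j) = sum_{j >= 0} m(I_j) = sum_{j >= 0} a * r^j,
  with a = 2/5 and r = 1/4.
Since 0 < r = 1/4 < 1, the geometric series converges:
  sum_{j >= 0} a * r^j = a / (1 - r).
  = 2/5 / (1 - 1/4)
  = 2/5 / (3/4)
  = 8/15.

8/15


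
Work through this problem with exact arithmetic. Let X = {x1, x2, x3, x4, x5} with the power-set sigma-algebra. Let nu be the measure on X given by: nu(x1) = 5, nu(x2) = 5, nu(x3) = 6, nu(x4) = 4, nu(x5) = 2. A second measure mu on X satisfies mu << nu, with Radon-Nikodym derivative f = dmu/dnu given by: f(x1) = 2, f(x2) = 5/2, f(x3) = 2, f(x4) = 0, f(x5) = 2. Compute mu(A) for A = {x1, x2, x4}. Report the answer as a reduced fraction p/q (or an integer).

By the defining property of the Radon-Nikodym derivative, for every measurable set A,
  mu(A) = integral_A f dnu.
Since nu is a discrete measure concentrated on the atoms of X, the integral over A reduces to the sum
  mu(A) = sum_{x in A} f(x) * nu({x}).
Computing each term:
  x1: f(x1) * nu(x1) = 2 * 5 = 10.
  x2: f(x2) * nu(x2) = 5/2 * 5 = 25/2.
  x4: f(x4) * nu(x4) = 0 * 4 = 0.
Summing: mu(A) = 10 + 25/2 + 0 = 45/2.

45/2


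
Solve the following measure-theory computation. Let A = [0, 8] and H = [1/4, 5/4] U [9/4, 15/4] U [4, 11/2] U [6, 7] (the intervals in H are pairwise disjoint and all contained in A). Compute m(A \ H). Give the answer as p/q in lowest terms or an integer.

The ambient interval has length m(A) = 8 - 0 = 8.
Since the holes are disjoint and sit inside A, by finite additivity
  m(H) = sum_i (b_i - a_i), and m(A \ H) = m(A) - m(H).
Computing the hole measures:
  m(H_1) = 5/4 - 1/4 = 1.
  m(H_2) = 15/4 - 9/4 = 3/2.
  m(H_3) = 11/2 - 4 = 3/2.
  m(H_4) = 7 - 6 = 1.
Summed: m(H) = 1 + 3/2 + 3/2 + 1 = 5.
So m(A \ H) = 8 - 5 = 3.

3


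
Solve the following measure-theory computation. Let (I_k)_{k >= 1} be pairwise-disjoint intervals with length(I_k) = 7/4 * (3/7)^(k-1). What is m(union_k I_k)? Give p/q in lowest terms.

By countable additivity of the Lebesgue measure on pairwise disjoint measurable sets,
  m(union_{k >= 1} I_k) = sum_{k >= 1} m(I_k) = sum_{k >= 1} a * r^(k-1),
  with a = 7/4 and r = 3/7.
Since 0 < r = 3/7 < 1, the geometric series converges:
  sum_{k >= 1} a * r^(k-1) = a / (1 - r).
  = 7/4 / (1 - 3/7)
  = 7/4 / (4/7)
  = 49/16.

49/16


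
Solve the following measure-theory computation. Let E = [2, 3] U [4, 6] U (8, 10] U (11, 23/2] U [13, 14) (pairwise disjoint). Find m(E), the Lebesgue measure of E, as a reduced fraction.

For pairwise disjoint intervals, m(union_i I_i) = sum_i m(I_i),
and m is invariant under swapping open/closed endpoints (single points have measure 0).
So m(E) = sum_i (b_i - a_i).
  I_1 has length 3 - 2 = 1.
  I_2 has length 6 - 4 = 2.
  I_3 has length 10 - 8 = 2.
  I_4 has length 23/2 - 11 = 1/2.
  I_5 has length 14 - 13 = 1.
Summing:
  m(E) = 1 + 2 + 2 + 1/2 + 1 = 13/2.

13/2


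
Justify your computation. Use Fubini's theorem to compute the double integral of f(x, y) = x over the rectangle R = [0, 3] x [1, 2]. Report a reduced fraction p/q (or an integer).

f(x, y) is a tensor product of a function of x and a function of y, and both factors are bounded continuous (hence Lebesgue integrable) on the rectangle, so Fubini's theorem applies:
  integral_R f d(m x m) = (integral_a1^b1 x dx) * (integral_a2^b2 1 dy).
Inner integral in x: integral_{0}^{3} x dx = (3^2 - 0^2)/2
  = 9/2.
Inner integral in y: integral_{1}^{2} 1 dy = (2^1 - 1^1)/1
  = 1.
Product: (9/2) * (1) = 9/2.

9/2


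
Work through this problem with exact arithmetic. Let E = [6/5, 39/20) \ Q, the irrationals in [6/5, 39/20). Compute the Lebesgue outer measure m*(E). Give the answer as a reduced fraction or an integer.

The interval I = [6/5, 39/20) has m(I) = 39/20 - 6/5 = 3/4 (endpoints are measure-zero, so open/closed/half-open agree). Write I = (I cap Q) u (I \ Q). The rationals in I are countable, so m*(I cap Q) = 0 (cover each rational by intervals whose total length is arbitrarily small). By countable subadditivity m*(I) <= m*(I cap Q) + m*(I \ Q), hence m*(I \ Q) >= m(I) = 3/4. The reverse inequality m*(I \ Q) <= m*(I) = 3/4 is trivial since (I \ Q) is a subset of I. Therefore m*(I \ Q) = 3/4.

3/4


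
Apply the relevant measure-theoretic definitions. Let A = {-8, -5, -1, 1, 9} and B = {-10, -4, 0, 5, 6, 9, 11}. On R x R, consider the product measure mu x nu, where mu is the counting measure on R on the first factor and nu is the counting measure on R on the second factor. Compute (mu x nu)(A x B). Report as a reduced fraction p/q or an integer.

For a measurable rectangle A x B, the product measure satisfies
  (mu x nu)(A x B) = mu(A) * nu(B).
  mu(A) = 5.
  nu(B) = 7.
  (mu x nu)(A x B) = 5 * 7 = 35.

35


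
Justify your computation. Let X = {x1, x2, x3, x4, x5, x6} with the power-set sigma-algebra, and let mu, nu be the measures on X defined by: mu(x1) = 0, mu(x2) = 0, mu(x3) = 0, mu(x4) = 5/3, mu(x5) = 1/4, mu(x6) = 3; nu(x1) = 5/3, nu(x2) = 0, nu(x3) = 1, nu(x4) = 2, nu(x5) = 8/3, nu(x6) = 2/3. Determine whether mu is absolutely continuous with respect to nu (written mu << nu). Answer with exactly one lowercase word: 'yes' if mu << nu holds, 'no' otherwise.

mu << nu means: every nu-null measurable set is also mu-null; equivalently, for every atom x, if nu({x}) = 0 then mu({x}) = 0.
Checking each atom:
  x1: nu = 5/3 > 0 -> no constraint.
  x2: nu = 0, mu = 0 -> consistent with mu << nu.
  x3: nu = 1 > 0 -> no constraint.
  x4: nu = 2 > 0 -> no constraint.
  x5: nu = 8/3 > 0 -> no constraint.
  x6: nu = 2/3 > 0 -> no constraint.
No atom violates the condition. Therefore mu << nu.

yes


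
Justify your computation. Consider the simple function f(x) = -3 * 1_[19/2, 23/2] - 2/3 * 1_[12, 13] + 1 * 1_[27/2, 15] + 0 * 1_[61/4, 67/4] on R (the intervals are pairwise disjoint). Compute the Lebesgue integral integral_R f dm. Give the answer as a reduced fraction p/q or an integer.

For a simple function f = sum_i c_i * 1_{A_i} with disjoint A_i,
  integral f dm = sum_i c_i * m(A_i).
Lengths of the A_i:
  m(A_1) = 23/2 - 19/2 = 2.
  m(A_2) = 13 - 12 = 1.
  m(A_3) = 15 - 27/2 = 3/2.
  m(A_4) = 67/4 - 61/4 = 3/2.
Contributions c_i * m(A_i):
  (-3) * (2) = -6.
  (-2/3) * (1) = -2/3.
  (1) * (3/2) = 3/2.
  (0) * (3/2) = 0.
Total: -6 - 2/3 + 3/2 + 0 = -31/6.

-31/6


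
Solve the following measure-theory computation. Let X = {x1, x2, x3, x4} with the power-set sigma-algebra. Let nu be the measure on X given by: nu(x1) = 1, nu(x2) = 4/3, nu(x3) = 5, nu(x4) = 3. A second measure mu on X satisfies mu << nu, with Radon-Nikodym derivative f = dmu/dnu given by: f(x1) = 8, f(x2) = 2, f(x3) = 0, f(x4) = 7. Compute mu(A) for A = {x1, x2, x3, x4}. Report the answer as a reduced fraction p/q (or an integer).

By the defining property of the Radon-Nikodym derivative, for every measurable set A,
  mu(A) = integral_A f dnu.
Since nu is a discrete measure concentrated on the atoms of X, the integral over A reduces to the sum
  mu(A) = sum_{x in A} f(x) * nu({x}).
Computing each term:
  x1: f(x1) * nu(x1) = 8 * 1 = 8.
  x2: f(x2) * nu(x2) = 2 * 4/3 = 8/3.
  x3: f(x3) * nu(x3) = 0 * 5 = 0.
  x4: f(x4) * nu(x4) = 7 * 3 = 21.
Summing: mu(A) = 8 + 8/3 + 0 + 21 = 95/3.

95/3


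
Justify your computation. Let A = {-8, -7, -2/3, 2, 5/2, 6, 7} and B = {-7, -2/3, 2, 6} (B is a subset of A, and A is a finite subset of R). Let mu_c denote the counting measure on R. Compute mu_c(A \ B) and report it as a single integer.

Counting measure assigns mu_c(E) = |E| (number of elements) when E is finite. For B subset A, A \ B is the set of elements of A not in B, so |A \ B| = |A| - |B|.
|A| = 7, |B| = 4, so mu_c(A \ B) = 7 - 4 = 3.

3


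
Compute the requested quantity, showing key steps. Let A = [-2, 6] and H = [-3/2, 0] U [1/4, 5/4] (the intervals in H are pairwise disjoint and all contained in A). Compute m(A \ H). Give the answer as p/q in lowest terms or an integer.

The ambient interval has length m(A) = 6 - (-2) = 8.
Since the holes are disjoint and sit inside A, by finite additivity
  m(H) = sum_i (b_i - a_i), and m(A \ H) = m(A) - m(H).
Computing the hole measures:
  m(H_1) = 0 - (-3/2) = 3/2.
  m(H_2) = 5/4 - 1/4 = 1.
Summed: m(H) = 3/2 + 1 = 5/2.
So m(A \ H) = 8 - 5/2 = 11/2.

11/2


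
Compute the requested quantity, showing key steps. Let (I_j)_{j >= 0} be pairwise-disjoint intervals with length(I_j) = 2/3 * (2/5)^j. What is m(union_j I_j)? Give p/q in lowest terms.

By countable additivity of the Lebesgue measure on pairwise disjoint measurable sets,
  m(union_{j >= 0} I_j) = sum_{j >= 0} m(I_j) = sum_{j >= 0} a * r^j,
  with a = 2/3 and r = 2/5.
Since 0 < r = 2/5 < 1, the geometric series converges:
  sum_{j >= 0} a * r^j = a / (1 - r).
  = 2/3 / (1 - 2/5)
  = 2/3 / (3/5)
  = 10/9.

10/9


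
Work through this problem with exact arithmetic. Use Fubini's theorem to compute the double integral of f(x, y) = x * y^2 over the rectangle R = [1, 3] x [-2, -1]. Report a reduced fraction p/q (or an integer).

f(x, y) is a tensor product of a function of x and a function of y, and both factors are bounded continuous (hence Lebesgue integrable) on the rectangle, so Fubini's theorem applies:
  integral_R f d(m x m) = (integral_a1^b1 x dx) * (integral_a2^b2 y^2 dy).
Inner integral in x: integral_{1}^{3} x dx = (3^2 - 1^2)/2
  = 4.
Inner integral in y: integral_{-2}^{-1} y^2 dy = ((-1)^3 - (-2)^3)/3
  = 7/3.
Product: (4) * (7/3) = 28/3.

28/3


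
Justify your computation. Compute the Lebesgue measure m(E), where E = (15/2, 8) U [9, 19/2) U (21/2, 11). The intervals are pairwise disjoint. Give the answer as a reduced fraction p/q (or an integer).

For pairwise disjoint intervals, m(union_i I_i) = sum_i m(I_i),
and m is invariant under swapping open/closed endpoints (single points have measure 0).
So m(E) = sum_i (b_i - a_i).
  I_1 has length 8 - 15/2 = 1/2.
  I_2 has length 19/2 - 9 = 1/2.
  I_3 has length 11 - 21/2 = 1/2.
Summing:
  m(E) = 1/2 + 1/2 + 1/2 = 3/2.

3/2


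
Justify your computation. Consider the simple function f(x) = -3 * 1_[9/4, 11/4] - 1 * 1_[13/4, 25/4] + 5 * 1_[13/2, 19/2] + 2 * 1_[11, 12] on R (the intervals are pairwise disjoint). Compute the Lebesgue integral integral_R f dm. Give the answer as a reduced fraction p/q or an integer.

For a simple function f = sum_i c_i * 1_{A_i} with disjoint A_i,
  integral f dm = sum_i c_i * m(A_i).
Lengths of the A_i:
  m(A_1) = 11/4 - 9/4 = 1/2.
  m(A_2) = 25/4 - 13/4 = 3.
  m(A_3) = 19/2 - 13/2 = 3.
  m(A_4) = 12 - 11 = 1.
Contributions c_i * m(A_i):
  (-3) * (1/2) = -3/2.
  (-1) * (3) = -3.
  (5) * (3) = 15.
  (2) * (1) = 2.
Total: -3/2 - 3 + 15 + 2 = 25/2.

25/2


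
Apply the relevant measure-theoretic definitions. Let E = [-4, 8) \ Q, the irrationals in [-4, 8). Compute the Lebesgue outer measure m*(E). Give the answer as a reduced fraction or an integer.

The interval I = [-4, 8) has m(I) = 8 - (-4) = 12 (endpoints are measure-zero, so open/closed/half-open agree). Write I = (I cap Q) u (I \ Q). The rationals in I are countable, so m*(I cap Q) = 0 (cover each rational by intervals whose total length is arbitrarily small). By countable subadditivity m*(I) <= m*(I cap Q) + m*(I \ Q), hence m*(I \ Q) >= m(I) = 12. The reverse inequality m*(I \ Q) <= m*(I) = 12 is trivial since (I \ Q) is a subset of I. Therefore m*(I \ Q) = 12.

12


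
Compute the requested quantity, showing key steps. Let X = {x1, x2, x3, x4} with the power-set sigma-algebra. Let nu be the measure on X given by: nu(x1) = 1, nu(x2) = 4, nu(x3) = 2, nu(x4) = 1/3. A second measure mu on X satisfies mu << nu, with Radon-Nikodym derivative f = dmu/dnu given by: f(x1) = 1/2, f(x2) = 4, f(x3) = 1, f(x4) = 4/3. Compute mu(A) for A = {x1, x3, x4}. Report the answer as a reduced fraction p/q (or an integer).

By the defining property of the Radon-Nikodym derivative, for every measurable set A,
  mu(A) = integral_A f dnu.
Since nu is a discrete measure concentrated on the atoms of X, the integral over A reduces to the sum
  mu(A) = sum_{x in A} f(x) * nu({x}).
Computing each term:
  x1: f(x1) * nu(x1) = 1/2 * 1 = 1/2.
  x3: f(x3) * nu(x3) = 1 * 2 = 2.
  x4: f(x4) * nu(x4) = 4/3 * 1/3 = 4/9.
Summing: mu(A) = 1/2 + 2 + 4/9 = 53/18.

53/18


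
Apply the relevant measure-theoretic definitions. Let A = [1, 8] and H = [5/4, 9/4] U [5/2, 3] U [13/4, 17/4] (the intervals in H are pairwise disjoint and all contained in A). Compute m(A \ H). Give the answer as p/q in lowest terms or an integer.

The ambient interval has length m(A) = 8 - 1 = 7.
Since the holes are disjoint and sit inside A, by finite additivity
  m(H) = sum_i (b_i - a_i), and m(A \ H) = m(A) - m(H).
Computing the hole measures:
  m(H_1) = 9/4 - 5/4 = 1.
  m(H_2) = 3 - 5/2 = 1/2.
  m(H_3) = 17/4 - 13/4 = 1.
Summed: m(H) = 1 + 1/2 + 1 = 5/2.
So m(A \ H) = 7 - 5/2 = 9/2.

9/2


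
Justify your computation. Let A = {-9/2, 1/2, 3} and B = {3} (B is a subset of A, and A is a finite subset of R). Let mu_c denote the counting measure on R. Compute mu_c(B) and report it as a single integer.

Counting measure assigns mu_c(E) = |E| (number of elements) when E is finite.
B has 1 element(s), so mu_c(B) = 1.

1


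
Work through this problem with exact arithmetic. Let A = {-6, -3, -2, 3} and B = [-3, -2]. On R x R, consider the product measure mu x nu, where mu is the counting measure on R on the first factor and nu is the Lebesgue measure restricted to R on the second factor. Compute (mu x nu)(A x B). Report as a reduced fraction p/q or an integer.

For a measurable rectangle A x B, the product measure satisfies
  (mu x nu)(A x B) = mu(A) * nu(B).
  mu(A) = 4.
  nu(B) = 1.
  (mu x nu)(A x B) = 4 * 1 = 4.

4


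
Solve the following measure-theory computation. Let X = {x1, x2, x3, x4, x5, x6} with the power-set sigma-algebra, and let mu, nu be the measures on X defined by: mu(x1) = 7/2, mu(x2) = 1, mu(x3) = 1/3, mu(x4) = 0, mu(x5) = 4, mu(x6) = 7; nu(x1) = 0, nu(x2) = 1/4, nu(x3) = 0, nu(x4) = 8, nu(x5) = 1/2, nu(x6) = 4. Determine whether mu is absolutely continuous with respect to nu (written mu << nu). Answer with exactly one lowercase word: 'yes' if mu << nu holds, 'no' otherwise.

mu << nu means: every nu-null measurable set is also mu-null; equivalently, for every atom x, if nu({x}) = 0 then mu({x}) = 0.
Checking each atom:
  x1: nu = 0, mu = 7/2 > 0 -> violates mu << nu.
  x2: nu = 1/4 > 0 -> no constraint.
  x3: nu = 0, mu = 1/3 > 0 -> violates mu << nu.
  x4: nu = 8 > 0 -> no constraint.
  x5: nu = 1/2 > 0 -> no constraint.
  x6: nu = 4 > 0 -> no constraint.
The atom(s) x1, x3 violate the condition (nu = 0 but mu > 0). Therefore mu is NOT absolutely continuous w.r.t. nu.

no


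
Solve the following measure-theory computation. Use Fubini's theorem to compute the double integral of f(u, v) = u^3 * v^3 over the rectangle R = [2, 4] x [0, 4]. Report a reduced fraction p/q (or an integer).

f(u, v) is a tensor product of a function of u and a function of v, and both factors are bounded continuous (hence Lebesgue integrable) on the rectangle, so Fubini's theorem applies:
  integral_R f d(m x m) = (integral_a1^b1 u^3 du) * (integral_a2^b2 v^3 dv).
Inner integral in u: integral_{2}^{4} u^3 du = (4^4 - 2^4)/4
  = 60.
Inner integral in v: integral_{0}^{4} v^3 dv = (4^4 - 0^4)/4
  = 64.
Product: (60) * (64) = 3840.

3840


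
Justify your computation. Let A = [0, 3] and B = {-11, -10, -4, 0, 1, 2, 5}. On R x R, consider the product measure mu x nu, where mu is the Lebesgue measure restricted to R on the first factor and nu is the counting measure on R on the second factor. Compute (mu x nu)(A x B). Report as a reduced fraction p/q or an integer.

For a measurable rectangle A x B, the product measure satisfies
  (mu x nu)(A x B) = mu(A) * nu(B).
  mu(A) = 3.
  nu(B) = 7.
  (mu x nu)(A x B) = 3 * 7 = 21.

21


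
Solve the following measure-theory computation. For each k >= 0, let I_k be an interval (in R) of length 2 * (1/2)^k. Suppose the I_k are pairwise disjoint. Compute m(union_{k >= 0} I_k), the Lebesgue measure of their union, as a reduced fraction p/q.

By countable additivity of the Lebesgue measure on pairwise disjoint measurable sets,
  m(union_{k >= 0} I_k) = sum_{k >= 0} m(I_k) = sum_{k >= 0} a * r^k,
  with a = 2 and r = 1/2.
Since 0 < r = 1/2 < 1, the geometric series converges:
  sum_{k >= 0} a * r^k = a / (1 - r).
  = 2 / (1 - 1/2)
  = 2 / (1/2)
  = 4.

4


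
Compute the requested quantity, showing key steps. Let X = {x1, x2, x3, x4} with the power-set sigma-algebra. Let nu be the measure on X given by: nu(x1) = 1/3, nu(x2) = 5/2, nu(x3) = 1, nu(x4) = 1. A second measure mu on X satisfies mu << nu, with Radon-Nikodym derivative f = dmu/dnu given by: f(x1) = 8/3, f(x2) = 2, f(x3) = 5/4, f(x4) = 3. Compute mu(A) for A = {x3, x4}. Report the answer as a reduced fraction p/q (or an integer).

By the defining property of the Radon-Nikodym derivative, for every measurable set A,
  mu(A) = integral_A f dnu.
Since nu is a discrete measure concentrated on the atoms of X, the integral over A reduces to the sum
  mu(A) = sum_{x in A} f(x) * nu({x}).
Computing each term:
  x3: f(x3) * nu(x3) = 5/4 * 1 = 5/4.
  x4: f(x4) * nu(x4) = 3 * 1 = 3.
Summing: mu(A) = 5/4 + 3 = 17/4.

17/4


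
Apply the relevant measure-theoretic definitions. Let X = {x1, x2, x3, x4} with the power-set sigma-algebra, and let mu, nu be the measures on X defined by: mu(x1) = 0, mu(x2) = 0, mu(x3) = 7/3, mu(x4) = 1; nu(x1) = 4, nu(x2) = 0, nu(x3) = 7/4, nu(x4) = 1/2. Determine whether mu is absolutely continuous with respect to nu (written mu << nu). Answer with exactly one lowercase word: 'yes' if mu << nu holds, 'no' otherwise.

mu << nu means: every nu-null measurable set is also mu-null; equivalently, for every atom x, if nu({x}) = 0 then mu({x}) = 0.
Checking each atom:
  x1: nu = 4 > 0 -> no constraint.
  x2: nu = 0, mu = 0 -> consistent with mu << nu.
  x3: nu = 7/4 > 0 -> no constraint.
  x4: nu = 1/2 > 0 -> no constraint.
No atom violates the condition. Therefore mu << nu.

yes


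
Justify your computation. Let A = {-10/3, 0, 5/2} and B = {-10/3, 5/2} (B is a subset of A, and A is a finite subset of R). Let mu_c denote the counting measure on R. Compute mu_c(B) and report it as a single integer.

Counting measure assigns mu_c(E) = |E| (number of elements) when E is finite.
B has 2 element(s), so mu_c(B) = 2.

2


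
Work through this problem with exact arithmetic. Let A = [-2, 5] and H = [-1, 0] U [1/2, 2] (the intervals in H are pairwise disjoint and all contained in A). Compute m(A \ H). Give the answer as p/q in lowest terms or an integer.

The ambient interval has length m(A) = 5 - (-2) = 7.
Since the holes are disjoint and sit inside A, by finite additivity
  m(H) = sum_i (b_i - a_i), and m(A \ H) = m(A) - m(H).
Computing the hole measures:
  m(H_1) = 0 - (-1) = 1.
  m(H_2) = 2 - 1/2 = 3/2.
Summed: m(H) = 1 + 3/2 = 5/2.
So m(A \ H) = 7 - 5/2 = 9/2.

9/2


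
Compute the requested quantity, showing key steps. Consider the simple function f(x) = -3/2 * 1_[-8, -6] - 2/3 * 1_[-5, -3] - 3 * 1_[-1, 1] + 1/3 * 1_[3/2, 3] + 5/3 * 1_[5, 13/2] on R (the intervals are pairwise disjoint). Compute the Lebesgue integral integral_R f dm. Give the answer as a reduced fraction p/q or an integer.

For a simple function f = sum_i c_i * 1_{A_i} with disjoint A_i,
  integral f dm = sum_i c_i * m(A_i).
Lengths of the A_i:
  m(A_1) = -6 - (-8) = 2.
  m(A_2) = -3 - (-5) = 2.
  m(A_3) = 1 - (-1) = 2.
  m(A_4) = 3 - 3/2 = 3/2.
  m(A_5) = 13/2 - 5 = 3/2.
Contributions c_i * m(A_i):
  (-3/2) * (2) = -3.
  (-2/3) * (2) = -4/3.
  (-3) * (2) = -6.
  (1/3) * (3/2) = 1/2.
  (5/3) * (3/2) = 5/2.
Total: -3 - 4/3 - 6 + 1/2 + 5/2 = -22/3.

-22/3


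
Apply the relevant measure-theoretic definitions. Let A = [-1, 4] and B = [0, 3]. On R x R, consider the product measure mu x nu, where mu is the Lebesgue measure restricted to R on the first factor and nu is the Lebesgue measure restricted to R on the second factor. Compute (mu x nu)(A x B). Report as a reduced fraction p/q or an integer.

For a measurable rectangle A x B, the product measure satisfies
  (mu x nu)(A x B) = mu(A) * nu(B).
  mu(A) = 5.
  nu(B) = 3.
  (mu x nu)(A x B) = 5 * 3 = 15.

15


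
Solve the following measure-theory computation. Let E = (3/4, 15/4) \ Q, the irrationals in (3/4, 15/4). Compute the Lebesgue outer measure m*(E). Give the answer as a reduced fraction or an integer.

The interval I = (3/4, 15/4) has m(I) = 15/4 - 3/4 = 3 (endpoints are measure-zero, so open/closed/half-open agree). Write I = (I cap Q) u (I \ Q). The rationals in I are countable, so m*(I cap Q) = 0 (cover each rational by intervals whose total length is arbitrarily small). By countable subadditivity m*(I) <= m*(I cap Q) + m*(I \ Q), hence m*(I \ Q) >= m(I) = 3. The reverse inequality m*(I \ Q) <= m*(I) = 3 is trivial since (I \ Q) is a subset of I. Therefore m*(I \ Q) = 3.

3


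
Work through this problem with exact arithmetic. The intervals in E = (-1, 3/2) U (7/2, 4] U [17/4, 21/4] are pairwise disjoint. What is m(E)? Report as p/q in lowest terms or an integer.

For pairwise disjoint intervals, m(union_i I_i) = sum_i m(I_i),
and m is invariant under swapping open/closed endpoints (single points have measure 0).
So m(E) = sum_i (b_i - a_i).
  I_1 has length 3/2 - (-1) = 5/2.
  I_2 has length 4 - 7/2 = 1/2.
  I_3 has length 21/4 - 17/4 = 1.
Summing:
  m(E) = 5/2 + 1/2 + 1 = 4.

4


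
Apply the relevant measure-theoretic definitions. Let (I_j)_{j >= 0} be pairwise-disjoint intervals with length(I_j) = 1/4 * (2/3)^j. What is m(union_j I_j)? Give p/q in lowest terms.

By countable additivity of the Lebesgue measure on pairwise disjoint measurable sets,
  m(union_{j >= 0} I_j) = sum_{j >= 0} m(I_j) = sum_{j >= 0} a * r^j,
  with a = 1/4 and r = 2/3.
Since 0 < r = 2/3 < 1, the geometric series converges:
  sum_{j >= 0} a * r^j = a / (1 - r).
  = 1/4 / (1 - 2/3)
  = 1/4 / (1/3)
  = 3/4.

3/4


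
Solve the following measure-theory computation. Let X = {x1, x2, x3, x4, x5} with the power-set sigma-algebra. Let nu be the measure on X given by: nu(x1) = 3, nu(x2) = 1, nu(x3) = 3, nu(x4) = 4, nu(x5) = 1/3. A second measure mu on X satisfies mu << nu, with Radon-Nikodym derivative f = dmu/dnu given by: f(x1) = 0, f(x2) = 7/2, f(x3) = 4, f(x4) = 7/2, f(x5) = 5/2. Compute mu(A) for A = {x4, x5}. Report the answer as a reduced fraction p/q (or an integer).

By the defining property of the Radon-Nikodym derivative, for every measurable set A,
  mu(A) = integral_A f dnu.
Since nu is a discrete measure concentrated on the atoms of X, the integral over A reduces to the sum
  mu(A) = sum_{x in A} f(x) * nu({x}).
Computing each term:
  x4: f(x4) * nu(x4) = 7/2 * 4 = 14.
  x5: f(x5) * nu(x5) = 5/2 * 1/3 = 5/6.
Summing: mu(A) = 14 + 5/6 = 89/6.

89/6


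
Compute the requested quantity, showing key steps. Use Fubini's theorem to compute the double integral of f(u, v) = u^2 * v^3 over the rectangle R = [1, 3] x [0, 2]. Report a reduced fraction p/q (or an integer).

f(u, v) is a tensor product of a function of u and a function of v, and both factors are bounded continuous (hence Lebesgue integrable) on the rectangle, so Fubini's theorem applies:
  integral_R f d(m x m) = (integral_a1^b1 u^2 du) * (integral_a2^b2 v^3 dv).
Inner integral in u: integral_{1}^{3} u^2 du = (3^3 - 1^3)/3
  = 26/3.
Inner integral in v: integral_{0}^{2} v^3 dv = (2^4 - 0^4)/4
  = 4.
Product: (26/3) * (4) = 104/3.

104/3


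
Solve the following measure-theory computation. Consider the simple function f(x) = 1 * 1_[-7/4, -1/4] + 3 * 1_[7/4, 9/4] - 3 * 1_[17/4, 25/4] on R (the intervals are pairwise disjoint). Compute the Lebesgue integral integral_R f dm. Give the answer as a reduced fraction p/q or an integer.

For a simple function f = sum_i c_i * 1_{A_i} with disjoint A_i,
  integral f dm = sum_i c_i * m(A_i).
Lengths of the A_i:
  m(A_1) = -1/4 - (-7/4) = 3/2.
  m(A_2) = 9/4 - 7/4 = 1/2.
  m(A_3) = 25/4 - 17/4 = 2.
Contributions c_i * m(A_i):
  (1) * (3/2) = 3/2.
  (3) * (1/2) = 3/2.
  (-3) * (2) = -6.
Total: 3/2 + 3/2 - 6 = -3.

-3


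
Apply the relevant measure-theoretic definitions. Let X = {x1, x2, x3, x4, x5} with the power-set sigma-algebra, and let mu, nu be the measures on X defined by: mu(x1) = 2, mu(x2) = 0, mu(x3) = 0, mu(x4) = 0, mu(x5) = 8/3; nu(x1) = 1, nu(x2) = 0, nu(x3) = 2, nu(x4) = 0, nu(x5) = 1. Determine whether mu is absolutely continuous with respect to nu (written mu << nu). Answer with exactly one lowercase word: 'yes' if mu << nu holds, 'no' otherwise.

mu << nu means: every nu-null measurable set is also mu-null; equivalently, for every atom x, if nu({x}) = 0 then mu({x}) = 0.
Checking each atom:
  x1: nu = 1 > 0 -> no constraint.
  x2: nu = 0, mu = 0 -> consistent with mu << nu.
  x3: nu = 2 > 0 -> no constraint.
  x4: nu = 0, mu = 0 -> consistent with mu << nu.
  x5: nu = 1 > 0 -> no constraint.
No atom violates the condition. Therefore mu << nu.

yes


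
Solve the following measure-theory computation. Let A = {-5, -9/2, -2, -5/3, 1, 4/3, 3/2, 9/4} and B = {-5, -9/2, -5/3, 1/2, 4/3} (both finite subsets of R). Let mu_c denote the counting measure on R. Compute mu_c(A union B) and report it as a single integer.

Counting measure on a finite set equals cardinality. By inclusion-exclusion, |A union B| = |A| + |B| - |A cap B|.
|A| = 8, |B| = 5, |A cap B| = 4.
So mu_c(A union B) = 8 + 5 - 4 = 9.

9


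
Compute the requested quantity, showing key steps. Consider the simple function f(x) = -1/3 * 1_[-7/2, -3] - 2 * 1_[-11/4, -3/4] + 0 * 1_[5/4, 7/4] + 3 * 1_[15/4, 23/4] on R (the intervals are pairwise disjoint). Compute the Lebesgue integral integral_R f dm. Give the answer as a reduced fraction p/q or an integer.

For a simple function f = sum_i c_i * 1_{A_i} with disjoint A_i,
  integral f dm = sum_i c_i * m(A_i).
Lengths of the A_i:
  m(A_1) = -3 - (-7/2) = 1/2.
  m(A_2) = -3/4 - (-11/4) = 2.
  m(A_3) = 7/4 - 5/4 = 1/2.
  m(A_4) = 23/4 - 15/4 = 2.
Contributions c_i * m(A_i):
  (-1/3) * (1/2) = -1/6.
  (-2) * (2) = -4.
  (0) * (1/2) = 0.
  (3) * (2) = 6.
Total: -1/6 - 4 + 0 + 6 = 11/6.

11/6


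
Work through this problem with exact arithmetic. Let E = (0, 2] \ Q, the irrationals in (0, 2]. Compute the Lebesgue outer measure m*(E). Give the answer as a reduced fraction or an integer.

The interval I = (0, 2] has m(I) = 2 - 0 = 2 (endpoints are measure-zero, so open/closed/half-open agree). Write I = (I cap Q) u (I \ Q). The rationals in I are countable, so m*(I cap Q) = 0 (cover each rational by intervals whose total length is arbitrarily small). By countable subadditivity m*(I) <= m*(I cap Q) + m*(I \ Q), hence m*(I \ Q) >= m(I) = 2. The reverse inequality m*(I \ Q) <= m*(I) = 2 is trivial since (I \ Q) is a subset of I. Therefore m*(I \ Q) = 2.

2


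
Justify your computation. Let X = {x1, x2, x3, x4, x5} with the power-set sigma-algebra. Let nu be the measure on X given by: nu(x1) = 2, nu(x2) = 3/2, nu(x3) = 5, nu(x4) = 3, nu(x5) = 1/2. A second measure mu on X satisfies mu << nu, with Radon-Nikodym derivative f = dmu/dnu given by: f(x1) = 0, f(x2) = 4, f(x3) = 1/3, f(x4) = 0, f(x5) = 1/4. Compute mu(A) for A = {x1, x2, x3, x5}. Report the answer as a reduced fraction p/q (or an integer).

By the defining property of the Radon-Nikodym derivative, for every measurable set A,
  mu(A) = integral_A f dnu.
Since nu is a discrete measure concentrated on the atoms of X, the integral over A reduces to the sum
  mu(A) = sum_{x in A} f(x) * nu({x}).
Computing each term:
  x1: f(x1) * nu(x1) = 0 * 2 = 0.
  x2: f(x2) * nu(x2) = 4 * 3/2 = 6.
  x3: f(x3) * nu(x3) = 1/3 * 5 = 5/3.
  x5: f(x5) * nu(x5) = 1/4 * 1/2 = 1/8.
Summing: mu(A) = 0 + 6 + 5/3 + 1/8 = 187/24.

187/24


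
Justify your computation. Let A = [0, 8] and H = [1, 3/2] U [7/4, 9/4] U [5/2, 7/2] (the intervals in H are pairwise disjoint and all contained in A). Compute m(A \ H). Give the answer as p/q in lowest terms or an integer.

The ambient interval has length m(A) = 8 - 0 = 8.
Since the holes are disjoint and sit inside A, by finite additivity
  m(H) = sum_i (b_i - a_i), and m(A \ H) = m(A) - m(H).
Computing the hole measures:
  m(H_1) = 3/2 - 1 = 1/2.
  m(H_2) = 9/4 - 7/4 = 1/2.
  m(H_3) = 7/2 - 5/2 = 1.
Summed: m(H) = 1/2 + 1/2 + 1 = 2.
So m(A \ H) = 8 - 2 = 6.

6


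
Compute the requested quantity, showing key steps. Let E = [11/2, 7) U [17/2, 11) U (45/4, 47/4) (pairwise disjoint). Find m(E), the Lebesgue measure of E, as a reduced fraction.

For pairwise disjoint intervals, m(union_i I_i) = sum_i m(I_i),
and m is invariant under swapping open/closed endpoints (single points have measure 0).
So m(E) = sum_i (b_i - a_i).
  I_1 has length 7 - 11/2 = 3/2.
  I_2 has length 11 - 17/2 = 5/2.
  I_3 has length 47/4 - 45/4 = 1/2.
Summing:
  m(E) = 3/2 + 5/2 + 1/2 = 9/2.

9/2


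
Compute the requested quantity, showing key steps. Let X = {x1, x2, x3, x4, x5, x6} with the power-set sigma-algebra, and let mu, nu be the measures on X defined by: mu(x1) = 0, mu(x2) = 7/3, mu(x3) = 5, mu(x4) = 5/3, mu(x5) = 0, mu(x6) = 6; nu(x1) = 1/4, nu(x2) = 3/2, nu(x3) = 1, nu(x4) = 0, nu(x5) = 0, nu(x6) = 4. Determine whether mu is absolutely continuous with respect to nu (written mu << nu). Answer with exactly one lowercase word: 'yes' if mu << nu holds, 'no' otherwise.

mu << nu means: every nu-null measurable set is also mu-null; equivalently, for every atom x, if nu({x}) = 0 then mu({x}) = 0.
Checking each atom:
  x1: nu = 1/4 > 0 -> no constraint.
  x2: nu = 3/2 > 0 -> no constraint.
  x3: nu = 1 > 0 -> no constraint.
  x4: nu = 0, mu = 5/3 > 0 -> violates mu << nu.
  x5: nu = 0, mu = 0 -> consistent with mu << nu.
  x6: nu = 4 > 0 -> no constraint.
The atom(s) x4 violate the condition (nu = 0 but mu > 0). Therefore mu is NOT absolutely continuous w.r.t. nu.

no


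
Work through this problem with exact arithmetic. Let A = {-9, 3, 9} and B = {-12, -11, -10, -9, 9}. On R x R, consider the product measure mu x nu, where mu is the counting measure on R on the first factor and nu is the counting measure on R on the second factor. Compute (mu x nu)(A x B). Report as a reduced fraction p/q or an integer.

For a measurable rectangle A x B, the product measure satisfies
  (mu x nu)(A x B) = mu(A) * nu(B).
  mu(A) = 3.
  nu(B) = 5.
  (mu x nu)(A x B) = 3 * 5 = 15.

15


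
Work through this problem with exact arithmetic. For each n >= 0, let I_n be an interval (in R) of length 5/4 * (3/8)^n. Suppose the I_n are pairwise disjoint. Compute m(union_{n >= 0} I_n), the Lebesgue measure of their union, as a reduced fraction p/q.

By countable additivity of the Lebesgue measure on pairwise disjoint measurable sets,
  m(union_{n >= 0} I_n) = sum_{n >= 0} m(I_n) = sum_{n >= 0} a * r^n,
  with a = 5/4 and r = 3/8.
Since 0 < r = 3/8 < 1, the geometric series converges:
  sum_{n >= 0} a * r^n = a / (1 - r).
  = 5/4 / (1 - 3/8)
  = 5/4 / (5/8)
  = 2.

2


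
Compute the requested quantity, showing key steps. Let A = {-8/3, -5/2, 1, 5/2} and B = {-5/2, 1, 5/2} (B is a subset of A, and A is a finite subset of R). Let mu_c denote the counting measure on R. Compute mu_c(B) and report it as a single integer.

Counting measure assigns mu_c(E) = |E| (number of elements) when E is finite.
B has 3 element(s), so mu_c(B) = 3.

3
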